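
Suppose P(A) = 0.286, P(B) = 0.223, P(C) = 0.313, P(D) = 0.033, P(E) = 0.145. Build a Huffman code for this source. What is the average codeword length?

2.178 bits/symbol

Repeatedly combine the two least-probable nodes; the expected code length is the sum of the merged weights.
merge 33/1000 + 29/200 → 89/500
merge 89/500 + 223/1000 → 401/1000
merge 143/500 + 313/1000 → 599/1000
merge 401/1000 + 599/1000 → 1
L = 89/500 + 401/1000 + 599/1000 + 1 = 1089/500 = 2.178 bits/symbol.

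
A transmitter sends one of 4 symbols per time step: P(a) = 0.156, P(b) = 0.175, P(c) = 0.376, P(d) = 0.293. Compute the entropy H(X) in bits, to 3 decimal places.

H = −Σ pᵢ log₂ pᵢ.
−0.156·log₂(0.156) = 0.4181
−0.175·log₂(0.175) = 0.4401
−0.376·log₂(0.376) = 0.5306
−0.293·log₂(0.293) = 0.5189
Sum ≈ 1.9077 → 1.908 bits.

1.908 bits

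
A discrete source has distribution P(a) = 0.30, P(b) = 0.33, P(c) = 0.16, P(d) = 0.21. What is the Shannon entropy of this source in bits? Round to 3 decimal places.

H = −Σ pᵢ log₂ pᵢ.
−0.30·log₂(0.30) = 0.5211
−0.33·log₂(0.33) = 0.5278
−0.16·log₂(0.16) = 0.4230
−0.21·log₂(0.21) = 0.4728
Sum ≈ 1.9448 → 1.945 bits.

1.945 bits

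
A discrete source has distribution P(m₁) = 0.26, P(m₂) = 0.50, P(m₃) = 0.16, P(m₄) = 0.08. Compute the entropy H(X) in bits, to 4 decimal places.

1.7198 bits

H = −Σ pᵢ log₂ pᵢ.
−0.26·log₂(0.26) = 0.5053
−0.50·log₂(0.50) = 0.5000
−0.16·log₂(0.16) = 0.4230
−0.08·log₂(0.08) = 0.2915
Sum ≈ 1.7198 → 1.7198 bits.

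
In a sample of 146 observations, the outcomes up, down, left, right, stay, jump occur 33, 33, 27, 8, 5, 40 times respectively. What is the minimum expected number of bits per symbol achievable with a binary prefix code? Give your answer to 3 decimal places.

2.363 bits/symbol

Probabilities are the counts divided by 146.
Repeatedly combine the two least-probable nodes; the expected code length is the sum of the merged weights.
merge 5/146 + 4/73 → 13/146
merge 13/146 + 27/146 → 20/73
merge 33/146 + 33/146 → 33/73
merge 20/73 + 20/73 → 40/73
merge 33/73 + 40/73 → 1
L = 13/146 + 20/73 + 33/73 + 40/73 + 1 = 345/146 ≈ 2.363 bits/symbol.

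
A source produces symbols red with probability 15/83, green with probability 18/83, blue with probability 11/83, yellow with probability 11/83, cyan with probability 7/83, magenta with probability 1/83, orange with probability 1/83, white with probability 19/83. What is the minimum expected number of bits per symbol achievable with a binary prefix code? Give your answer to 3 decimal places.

Repeatedly combine the two least-probable nodes; the expected code length is the sum of the merged weights.
merge 1/83 + 1/83 → 2/83
merge 2/83 + 7/83 → 9/83
merge 9/83 + 11/83 → 20/83
merge 11/83 + 15/83 → 26/83
merge 18/83 + 19/83 → 37/83
merge 20/83 + 26/83 → 46/83
merge 37/83 + 46/83 → 1
L = 2/83 + 9/83 + 20/83 + 26/83 + 37/83 + 46/83 + 1 = 223/83 ≈ 2.687 bits/symbol.

2.687 bits/symbol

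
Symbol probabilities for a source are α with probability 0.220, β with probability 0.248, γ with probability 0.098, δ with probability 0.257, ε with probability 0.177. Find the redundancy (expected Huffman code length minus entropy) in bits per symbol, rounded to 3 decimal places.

Entropy H = −Σ p log₂ p ≈ 2.2538 bits.
Huffman merges: 49/500+177/1000→11/40; 11/50+31/125→117/250; 257/1000+11/40→133/250; 117/250+133/250→1. L = 91/40 ≈ 2.2750.
L − H = 2.2750 − 2.2538 = 0.021 bits.

0.021 bits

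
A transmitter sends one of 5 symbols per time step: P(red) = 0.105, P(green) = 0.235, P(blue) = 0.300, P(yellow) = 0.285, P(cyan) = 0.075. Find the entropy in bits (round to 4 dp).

2.1499 bits

H = −Σ pᵢ log₂ pᵢ.
−0.105·log₂(0.105) = 0.3414
−0.235·log₂(0.235) = 0.4910
−0.300·log₂(0.300) = 0.5211
−0.285·log₂(0.285) = 0.5161
−0.075·log₂(0.075) = 0.2803
Sum ≈ 2.1499 → 2.1499 bits.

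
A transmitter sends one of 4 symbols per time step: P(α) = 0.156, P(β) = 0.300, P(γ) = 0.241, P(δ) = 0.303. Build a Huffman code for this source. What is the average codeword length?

Repeatedly combine the two least-probable nodes; the expected code length is the sum of the merged weights.
merge 39/250 + 241/1000 → 397/1000
merge 3/10 + 303/1000 → 603/1000
merge 397/1000 + 603/1000 → 1
L = 397/1000 + 603/1000 + 1 = 2 bits/symbol.

2 bits/symbol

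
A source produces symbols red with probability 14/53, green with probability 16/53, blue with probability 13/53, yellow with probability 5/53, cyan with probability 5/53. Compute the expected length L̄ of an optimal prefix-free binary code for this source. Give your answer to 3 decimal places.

2.189 bits/symbol

Repeatedly combine the two least-probable nodes; the expected code length is the sum of the merged weights.
merge 5/53 + 5/53 → 10/53
merge 10/53 + 13/53 → 23/53
merge 14/53 + 16/53 → 30/53
merge 23/53 + 30/53 → 1
L = 10/53 + 23/53 + 30/53 + 1 = 116/53 ≈ 2.189 bits/symbol.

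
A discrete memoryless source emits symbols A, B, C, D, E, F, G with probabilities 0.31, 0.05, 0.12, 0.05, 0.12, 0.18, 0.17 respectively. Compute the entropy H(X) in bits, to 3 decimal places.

H = −Σ pᵢ log₂ pᵢ.
−0.31·log₂(0.31) = 0.5238
−0.05·log₂(0.05) = 0.2161
−0.12·log₂(0.12) = 0.3671
−0.05·log₂(0.05) = 0.2161
−0.12·log₂(0.12) = 0.3671
−0.18·log₂(0.18) = 0.4453
−0.17·log₂(0.17) = 0.4346
Sum ≈ 2.5700 → 2.570 bits.

2.570 bits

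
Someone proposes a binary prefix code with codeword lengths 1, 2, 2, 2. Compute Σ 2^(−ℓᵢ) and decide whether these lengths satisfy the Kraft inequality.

With common denominator 2^2 = 4: Σ 2^(−ℓᵢ) = 2/4 + 1/4 + 1/4 + 1/4 = 5/4 = 1.25.
Kraft's inequality requires Σ ≤ 1; here Σ = 1.25 > 1, so no such prefix code exists.

1.25; no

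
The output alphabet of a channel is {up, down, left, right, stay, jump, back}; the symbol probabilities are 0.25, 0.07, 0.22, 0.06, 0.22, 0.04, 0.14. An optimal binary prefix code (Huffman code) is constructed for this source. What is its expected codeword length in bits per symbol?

Repeatedly combine the two least-probable nodes; the expected code length is the sum of the merged weights.
merge 1/25 + 3/50 → 1/10
merge 7/100 + 1/10 → 17/100
merge 7/50 + 17/100 → 31/100
merge 11/50 + 11/50 → 11/25
merge 1/4 + 31/100 → 14/25
merge 11/25 + 14/25 → 1
L = 1/10 + 17/100 + 31/100 + 11/25 + 14/25 + 1 = 129/50 = 2.58 bits/symbol.

2.58 bits/symbol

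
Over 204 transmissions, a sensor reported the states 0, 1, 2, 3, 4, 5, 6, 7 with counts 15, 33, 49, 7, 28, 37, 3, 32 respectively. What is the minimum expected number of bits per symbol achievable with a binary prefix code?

Probabilities are the counts divided by 204.
Repeatedly combine the two least-probable nodes; the expected code length is the sum of the merged weights.
merge 1/68 + 7/204 → 5/102
merge 5/102 + 5/68 → 25/204
merge 25/204 + 7/51 → 53/204
merge 8/51 + 11/68 → 65/204
merge 37/204 + 49/204 → 43/102
merge 53/204 + 65/204 → 59/102
merge 43/102 + 59/102 → 1
L = 5/102 + 25/204 + 53/204 + 65/204 + 43/102 + 59/102 + 1 = 11/4 = 2.75 bits/symbol.

2.75 bits/symbol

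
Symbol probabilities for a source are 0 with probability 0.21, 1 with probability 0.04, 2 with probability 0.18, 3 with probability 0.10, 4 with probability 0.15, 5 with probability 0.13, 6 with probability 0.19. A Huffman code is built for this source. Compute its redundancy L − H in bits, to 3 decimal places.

0.056 bits

Entropy H = −Σ p log₂ p ≈ 2.6845 bits.
Huffman merges: 1/25+1/10→7/50; 13/100+7/50→27/100; 3/20+9/50→33/100; 19/100+21/100→2/5; 27/100+33/100→3/5; 2/5+3/5→1. L = 137/50 ≈ 2.7400.
L − H = 2.7400 − 2.6845 = 0.056 bits.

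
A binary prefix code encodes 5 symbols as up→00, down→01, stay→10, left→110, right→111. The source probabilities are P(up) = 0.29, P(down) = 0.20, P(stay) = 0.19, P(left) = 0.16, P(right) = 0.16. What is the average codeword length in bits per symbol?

L̄ = Σ pᵢ·ℓᵢ = 0.29·2 + 0.20·2 + 0.19·2 + 0.16·3 + 0.16·3 = 2.32 bits/symbol.

2.32 bits/symbol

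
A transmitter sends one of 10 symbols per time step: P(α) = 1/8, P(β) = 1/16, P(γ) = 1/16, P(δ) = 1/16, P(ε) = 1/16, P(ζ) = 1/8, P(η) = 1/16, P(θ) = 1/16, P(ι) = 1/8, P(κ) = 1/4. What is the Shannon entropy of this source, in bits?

Each probability is a power of 1/2, so log₂(1/p) is an integer.
H = Σ p·log₂(1/p) = 1/8·3 + 1/16·4 + 1/16·4 + 1/16·4 + 1/16·4 + 1/8·3 + 1/16·4 + 1/16·4 + 1/8·3 + 1/4·2 = 3.125 bits.

3.125 bits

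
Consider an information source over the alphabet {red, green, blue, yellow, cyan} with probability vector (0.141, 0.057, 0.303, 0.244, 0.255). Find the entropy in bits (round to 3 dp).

H = −Σ pᵢ log₂ pᵢ.
−0.141·log₂(0.141) = 0.3985
−0.057·log₂(0.057) = 0.2356
−0.303·log₂(0.303) = 0.5220
−0.244·log₂(0.244) = 0.4966
−0.255·log₂(0.255) = 0.5027
Sum ≈ 2.1553 → 2.155 bits.

2.155 bits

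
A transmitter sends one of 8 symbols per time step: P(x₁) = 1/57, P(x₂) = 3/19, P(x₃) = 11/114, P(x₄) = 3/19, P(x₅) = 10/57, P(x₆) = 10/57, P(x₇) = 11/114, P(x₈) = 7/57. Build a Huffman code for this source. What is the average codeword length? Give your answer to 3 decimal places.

Repeatedly combine the two least-probable nodes; the expected code length is the sum of the merged weights.
merge 1/57 + 11/114 → 13/114
merge 11/114 + 13/114 → 4/19
merge 7/57 + 3/19 → 16/57
merge 3/19 + 10/57 → 1/3
merge 10/57 + 4/19 → 22/57
merge 16/57 + 1/3 → 35/57
merge 22/57 + 35/57 → 1
L = 13/114 + 4/19 + 16/57 + 1/3 + 22/57 + 35/57 + 1 = 335/114 ≈ 2.939 bits/symbol.

2.939 bits/symbol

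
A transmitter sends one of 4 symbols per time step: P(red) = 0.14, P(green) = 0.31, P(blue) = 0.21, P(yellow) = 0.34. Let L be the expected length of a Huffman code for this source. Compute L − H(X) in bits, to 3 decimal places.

Entropy H = −Σ p log₂ p ≈ 1.9229 bits.
Huffman merges: 7/50+21/100→7/20; 31/100+17/50→13/20; 7/20+13/20→1. L = 2 ≈ 2.0000.
L − H = 2.0000 − 1.9229 = 0.077 bits.

0.077 bits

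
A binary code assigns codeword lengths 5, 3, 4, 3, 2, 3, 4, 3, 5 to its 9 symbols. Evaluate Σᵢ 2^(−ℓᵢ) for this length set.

0.9375

With common denominator 2^5 = 32: Σ 2^(−ℓᵢ) = 1/32 + 4/32 + 2/32 + 4/32 + 8/32 + 4/32 + 2/32 + 4/32 + 1/32 = 30/32 = 0.9375.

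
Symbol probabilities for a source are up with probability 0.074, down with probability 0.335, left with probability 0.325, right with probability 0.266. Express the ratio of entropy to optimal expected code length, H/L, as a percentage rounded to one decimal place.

Entropy H = −Σ p log₂ p ≈ 1.8417 bits.
Huffman merges: 37/500+133/500→17/50; 13/40+67/200→33/50; 17/50+33/50→1. L = 2 ≈ 2.0000.
Efficiency = H/L = 1.8417/2.0000 = 92.1%.

92.1%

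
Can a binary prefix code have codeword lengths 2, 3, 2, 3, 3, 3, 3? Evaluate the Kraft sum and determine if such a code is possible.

With common denominator 2^3 = 8: Σ 2^(−ℓᵢ) = 2/8 + 1/8 + 2/8 + 1/8 + 1/8 + 1/8 + 1/8 = 9/8 = 1.125.
Kraft's inequality requires Σ ≤ 1; here Σ = 1.125 > 1, so no such prefix code exists.

1.125; no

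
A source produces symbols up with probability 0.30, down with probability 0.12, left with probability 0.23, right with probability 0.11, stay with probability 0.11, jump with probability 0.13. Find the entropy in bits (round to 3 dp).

2.459 bits

H = −Σ pᵢ log₂ pᵢ.
−0.30·log₂(0.30) = 0.5211
−0.12·log₂(0.12) = 0.3671
−0.23·log₂(0.23) = 0.4877
−0.11·log₂(0.11) = 0.3503
−0.11·log₂(0.11) = 0.3503
−0.13·log₂(0.13) = 0.3826
Sum ≈ 2.4590 → 2.459 bits.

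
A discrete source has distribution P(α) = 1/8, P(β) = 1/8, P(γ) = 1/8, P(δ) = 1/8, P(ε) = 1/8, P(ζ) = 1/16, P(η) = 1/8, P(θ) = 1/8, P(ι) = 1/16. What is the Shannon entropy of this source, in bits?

3.125 bits

Each probability is a power of 1/2, so log₂(1/p) is an integer.
H = Σ p·log₂(1/p) = 1/8·3 + 1/8·3 + 1/8·3 + 1/8·3 + 1/8·3 + 1/16·4 + 1/8·3 + 1/8·3 + 1/16·4 = 3.125 bits.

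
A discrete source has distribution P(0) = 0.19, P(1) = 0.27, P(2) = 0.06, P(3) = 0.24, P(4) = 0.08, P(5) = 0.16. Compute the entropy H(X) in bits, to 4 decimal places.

2.4174 bits

H = −Σ pᵢ log₂ pᵢ.
−0.19·log₂(0.19) = 0.4552
−0.27·log₂(0.27) = 0.5100
−0.06·log₂(0.06) = 0.2435
−0.24·log₂(0.24) = 0.4941
−0.08·log₂(0.08) = 0.2915
−0.16·log₂(0.16) = 0.4230
Sum ≈ 2.4174 → 2.4174 bits.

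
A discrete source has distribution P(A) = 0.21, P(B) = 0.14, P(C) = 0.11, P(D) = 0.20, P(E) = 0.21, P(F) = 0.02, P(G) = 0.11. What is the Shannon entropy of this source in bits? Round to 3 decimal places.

2.621 bits

H = −Σ pᵢ log₂ pᵢ.
−0.21·log₂(0.21) = 0.4728
−0.14·log₂(0.14) = 0.3971
−0.11·log₂(0.11) = 0.3503
−0.20·log₂(0.20) = 0.4644
−0.21·log₂(0.21) = 0.4728
−0.02·log₂(0.02) = 0.1129
−0.11·log₂(0.11) = 0.3503
Sum ≈ 2.6206 → 2.621 bits.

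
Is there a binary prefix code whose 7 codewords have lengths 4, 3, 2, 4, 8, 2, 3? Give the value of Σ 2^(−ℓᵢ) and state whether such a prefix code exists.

With common denominator 2^8 = 256: Σ 2^(−ℓᵢ) = 16/256 + 32/256 + 64/256 + 16/256 + 1/256 + 64/256 + 32/256 = 225/256 = 0.87890625.
Kraft's inequality requires Σ ≤ 1; here Σ = 0.87890625 ≤ 1, so such a prefix code exists.

0.87890625; yes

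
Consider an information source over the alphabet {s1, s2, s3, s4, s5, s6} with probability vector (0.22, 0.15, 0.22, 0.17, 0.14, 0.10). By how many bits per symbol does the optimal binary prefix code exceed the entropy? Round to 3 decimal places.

Entropy H = −Σ p log₂ p ≈ 2.5356 bits.
Huffman merges: 1/10+7/50→6/25; 3/20+17/100→8/25; 11/50+11/50→11/25; 6/25+8/25→14/25; 11/25+14/25→1. L = 64/25 ≈ 2.5600.
L − H = 2.5600 − 2.5356 = 0.024 bits.

0.024 bits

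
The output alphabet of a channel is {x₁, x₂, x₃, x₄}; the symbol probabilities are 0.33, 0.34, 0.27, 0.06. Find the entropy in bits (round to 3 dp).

H = −Σ pᵢ log₂ pᵢ.
−0.33·log₂(0.33) = 0.5278
−0.34·log₂(0.34) = 0.5292
−0.27·log₂(0.27) = 0.5100
−0.06·log₂(0.06) = 0.2435
Sum ≈ 1.8106 → 1.811 bits.

1.811 bits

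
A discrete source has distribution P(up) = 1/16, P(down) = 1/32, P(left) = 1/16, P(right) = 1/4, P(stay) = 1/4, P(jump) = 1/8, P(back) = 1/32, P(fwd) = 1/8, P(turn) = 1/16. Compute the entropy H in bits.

Each probability is a power of 1/2, so log₂(1/p) is an integer.
H = Σ p·log₂(1/p) = 1/16·4 + 1/32·5 + 1/16·4 + 1/4·2 + 1/4·2 + 1/8·3 + 1/32·5 + 1/8·3 + 1/16·4 = 2.8125 bits.

2.8125 bits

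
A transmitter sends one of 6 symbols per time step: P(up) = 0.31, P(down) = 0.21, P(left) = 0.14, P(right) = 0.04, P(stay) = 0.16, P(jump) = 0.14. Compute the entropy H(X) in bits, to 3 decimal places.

H = −Σ pᵢ log₂ pᵢ.
−0.31·log₂(0.31) = 0.5238
−0.21·log₂(0.21) = 0.4728
−0.14·log₂(0.14) = 0.3971
−0.04·log₂(0.04) = 0.1858
−0.16·log₂(0.16) = 0.4230
−0.14·log₂(0.14) = 0.3971
Sum ≈ 2.3996 → 2.400 bits.

2.400 bits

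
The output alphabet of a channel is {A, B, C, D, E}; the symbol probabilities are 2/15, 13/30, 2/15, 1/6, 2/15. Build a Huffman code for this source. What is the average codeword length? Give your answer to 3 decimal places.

Repeatedly combine the two least-probable nodes; the expected code length is the sum of the merged weights.
merge 2/15 + 2/15 → 4/15
merge 2/15 + 1/6 → 3/10
merge 4/15 + 3/10 → 17/30
merge 13/30 + 17/30 → 1
L = 4/15 + 3/10 + 17/30 + 1 = 32/15 ≈ 2.133 bits/symbol.

2.133 bits/symbol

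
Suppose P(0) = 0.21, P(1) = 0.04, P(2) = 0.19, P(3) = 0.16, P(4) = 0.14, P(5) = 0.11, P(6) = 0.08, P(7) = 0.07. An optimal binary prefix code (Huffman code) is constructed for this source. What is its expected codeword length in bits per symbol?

Repeatedly combine the two least-probable nodes; the expected code length is the sum of the merged weights.
merge 1/25 + 7/100 → 11/100
merge 2/25 + 11/100 → 19/100
merge 11/100 + 7/50 → 1/4
merge 4/25 + 19/100 → 7/20
merge 19/100 + 21/100 → 2/5
merge 1/4 + 7/20 → 3/5
merge 2/5 + 3/5 → 1
L = 11/100 + 19/100 + 1/4 + 7/20 + 2/5 + 3/5 + 1 = 29/10 = 2.9 bits/symbol.

2.9 bits/symbol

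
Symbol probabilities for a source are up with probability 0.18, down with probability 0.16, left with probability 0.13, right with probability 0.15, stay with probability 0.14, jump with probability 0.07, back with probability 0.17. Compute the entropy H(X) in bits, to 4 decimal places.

H = −Σ pᵢ log₂ pᵢ.
−0.18·log₂(0.18) = 0.4453
−0.16·log₂(0.16) = 0.4230
−0.13·log₂(0.13) = 0.3826
−0.15·log₂(0.15) = 0.4105
−0.14·log₂(0.14) = 0.3971
−0.07·log₂(0.07) = 0.2686
−0.17·log₂(0.17) = 0.4346
Sum ≈ 2.7618 → 2.7618 bits.

2.7618 bits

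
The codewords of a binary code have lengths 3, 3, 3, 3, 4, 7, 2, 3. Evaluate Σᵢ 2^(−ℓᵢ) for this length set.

With common denominator 2^7 = 128: Σ 2^(−ℓᵢ) = 16/128 + 16/128 + 16/128 + 16/128 + 8/128 + 1/128 + 32/128 + 16/128 = 121/128 = 0.9453125.

0.9453125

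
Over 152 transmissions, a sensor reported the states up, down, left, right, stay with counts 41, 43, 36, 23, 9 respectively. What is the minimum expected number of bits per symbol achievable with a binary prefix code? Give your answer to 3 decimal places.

2.211 bits/symbol

Probabilities are the counts divided by 152.
Repeatedly combine the two least-probable nodes; the expected code length is the sum of the merged weights.
merge 9/152 + 23/152 → 4/19
merge 4/19 + 9/38 → 17/38
merge 41/152 + 43/152 → 21/38
merge 17/38 + 21/38 → 1
L = 4/19 + 17/38 + 21/38 + 1 = 42/19 ≈ 2.211 bits/symbol.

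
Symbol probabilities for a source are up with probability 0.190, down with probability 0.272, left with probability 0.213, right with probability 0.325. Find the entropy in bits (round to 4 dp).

1.9683 bits

H = −Σ pᵢ log₂ pᵢ.
−0.190·log₂(0.190) = 0.4552
−0.272·log₂(0.272) = 0.5109
−0.213·log₂(0.213) = 0.4752
−0.325·log₂(0.325) = 0.5270
Sum ≈ 1.9683 → 1.9683 bits.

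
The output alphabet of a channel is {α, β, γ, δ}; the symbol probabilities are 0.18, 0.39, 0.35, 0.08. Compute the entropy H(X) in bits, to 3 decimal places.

1.797 bits

H = −Σ pᵢ log₂ pᵢ.
−0.18·log₂(0.18) = 0.4453
−0.39·log₂(0.39) = 0.5298
−0.35·log₂(0.35) = 0.5301
−0.08·log₂(0.08) = 0.2915
Sum ≈ 1.7967 → 1.797 bits.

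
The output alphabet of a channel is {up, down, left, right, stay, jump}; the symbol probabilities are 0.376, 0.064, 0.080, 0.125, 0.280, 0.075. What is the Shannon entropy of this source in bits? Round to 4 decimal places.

H = −Σ pᵢ log₂ pᵢ.
−0.376·log₂(0.376) = 0.5306
−0.064·log₂(0.064) = 0.2538
−0.080·log₂(0.080) = 0.2915
−0.125·log₂(0.125) = 0.3750
−0.280·log₂(0.280) = 0.5142
−0.075·log₂(0.075) = 0.2803
Sum ≈ 2.2454 → 2.2454 bits.

2.2454 bits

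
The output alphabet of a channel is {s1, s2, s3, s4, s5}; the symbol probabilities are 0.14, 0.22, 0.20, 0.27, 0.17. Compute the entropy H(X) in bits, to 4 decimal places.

H = −Σ pᵢ log₂ pᵢ.
−0.14·log₂(0.14) = 0.3971
−0.22·log₂(0.22) = 0.4806
−0.20·log₂(0.20) = 0.4644
−0.27·log₂(0.27) = 0.5100
−0.17·log₂(0.17) = 0.4346
Sum ≈ 2.2867 → 2.2867 bits.

2.2867 bits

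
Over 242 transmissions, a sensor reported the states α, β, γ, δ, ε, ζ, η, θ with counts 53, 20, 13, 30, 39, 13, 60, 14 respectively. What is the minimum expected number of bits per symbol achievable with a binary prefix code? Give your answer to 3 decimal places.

2.781 bits/symbol

Probabilities are the counts divided by 242.
Repeatedly combine the two least-probable nodes; the expected code length is the sum of the merged weights.
merge 13/242 + 13/242 → 13/121
merge 7/121 + 10/121 → 17/121
merge 13/121 + 15/121 → 28/121
merge 17/121 + 39/242 → 73/242
merge 53/242 + 28/121 → 109/242
merge 30/121 + 73/242 → 133/242
merge 109/242 + 133/242 → 1
L = 13/121 + 17/121 + 28/121 + 73/242 + 109/242 + 133/242 + 1 = 673/242 ≈ 2.781 bits/symbol.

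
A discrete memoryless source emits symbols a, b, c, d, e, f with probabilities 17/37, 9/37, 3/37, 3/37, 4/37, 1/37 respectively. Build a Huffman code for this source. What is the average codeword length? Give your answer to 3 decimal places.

2.135 bits/symbol

Repeatedly combine the two least-probable nodes; the expected code length is the sum of the merged weights.
merge 1/37 + 3/37 → 4/37
merge 3/37 + 4/37 → 7/37
merge 4/37 + 7/37 → 11/37
merge 9/37 + 11/37 → 20/37
merge 17/37 + 20/37 → 1
L = 4/37 + 7/37 + 11/37 + 20/37 + 1 = 79/37 ≈ 2.135 bits/symbol.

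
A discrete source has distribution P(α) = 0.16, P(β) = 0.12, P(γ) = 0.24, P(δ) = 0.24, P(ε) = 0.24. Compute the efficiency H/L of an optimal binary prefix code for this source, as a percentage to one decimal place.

99.7%

Entropy H = −Σ p log₂ p ≈ 2.2725 bits.
Huffman merges: 3/25+4/25→7/25; 6/25+6/25→12/25; 6/25+7/25→13/25; 12/25+13/25→1. L = 57/25 ≈ 2.2800.
Efficiency = H/L = 2.2725/2.2800 = 99.7%.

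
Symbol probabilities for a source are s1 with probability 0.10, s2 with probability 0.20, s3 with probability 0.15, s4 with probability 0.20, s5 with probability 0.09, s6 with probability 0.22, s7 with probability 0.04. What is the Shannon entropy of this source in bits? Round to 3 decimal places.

2.650 bits

H = −Σ pᵢ log₂ pᵢ.
−0.10·log₂(0.10) = 0.3322
−0.20·log₂(0.20) = 0.4644
−0.15·log₂(0.15) = 0.4105
−0.20·log₂(0.20) = 0.4644
−0.09·log₂(0.09) = 0.3127
−0.22·log₂(0.22) = 0.4806
−0.04·log₂(0.04) = 0.1858
Sum ≈ 2.6505 → 2.650 bits.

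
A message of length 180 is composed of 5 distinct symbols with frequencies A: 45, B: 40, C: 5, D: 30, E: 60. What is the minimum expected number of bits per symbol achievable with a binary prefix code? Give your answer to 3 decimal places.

2.194 bits/symbol

Probabilities are the counts divided by 180.
Repeatedly combine the two least-probable nodes; the expected code length is the sum of the merged weights.
merge 1/36 + 1/6 → 7/36
merge 7/36 + 2/9 → 5/12
merge 1/4 + 1/3 → 7/12
merge 5/12 + 7/12 → 1
L = 7/36 + 5/12 + 7/12 + 1 = 79/36 ≈ 2.194 bits/symbol.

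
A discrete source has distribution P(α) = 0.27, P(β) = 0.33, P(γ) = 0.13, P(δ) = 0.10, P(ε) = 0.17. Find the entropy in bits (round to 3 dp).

2.187 bits

H = −Σ pᵢ log₂ pᵢ.
−0.27·log₂(0.27) = 0.5100
−0.33·log₂(0.33) = 0.5278
−0.13·log₂(0.13) = 0.3826
−0.10·log₂(0.10) = 0.3322
−0.17·log₂(0.17) = 0.4346
Sum ≈ 2.1873 → 2.187 bits.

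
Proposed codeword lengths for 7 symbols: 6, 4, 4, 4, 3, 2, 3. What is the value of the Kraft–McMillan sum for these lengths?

0.703125

With common denominator 2^6 = 64: Σ 2^(−ℓᵢ) = 1/64 + 4/64 + 4/64 + 4/64 + 8/64 + 16/64 + 8/64 = 45/64 = 0.703125.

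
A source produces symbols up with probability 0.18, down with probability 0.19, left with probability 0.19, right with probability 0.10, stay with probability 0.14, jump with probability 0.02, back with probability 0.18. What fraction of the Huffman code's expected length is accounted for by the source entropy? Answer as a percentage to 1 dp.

Entropy H = −Σ p log₂ p ≈ 2.6432 bits.
Huffman merges: 1/50+1/10→3/25; 3/25+7/50→13/50; 9/50+9/50→9/25; 19/100+19/100→19/50; 13/50+9/25→31/50; 19/50+31/50→1. L = 137/50 ≈ 2.7400.
Efficiency = H/L = 2.6432/2.7400 = 96.5%.

96.5%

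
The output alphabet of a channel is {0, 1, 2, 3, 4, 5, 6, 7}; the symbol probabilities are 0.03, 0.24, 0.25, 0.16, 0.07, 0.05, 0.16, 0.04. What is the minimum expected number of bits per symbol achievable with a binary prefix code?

2.7 bits/symbol

Repeatedly combine the two least-probable nodes; the expected code length is the sum of the merged weights.
merge 3/100 + 1/25 → 7/100
merge 1/20 + 7/100 → 3/25
merge 7/100 + 3/25 → 19/100
merge 4/25 + 4/25 → 8/25
merge 19/100 + 6/25 → 43/100
merge 1/4 + 8/25 → 57/100
merge 43/100 + 57/100 → 1
L = 7/100 + 3/25 + 19/100 + 8/25 + 43/100 + 57/100 + 1 = 27/10 = 2.7 bits/symbol.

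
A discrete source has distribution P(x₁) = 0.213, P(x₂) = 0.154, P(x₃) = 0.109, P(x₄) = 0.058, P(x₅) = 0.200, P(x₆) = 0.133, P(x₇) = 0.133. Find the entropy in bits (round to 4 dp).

H = −Σ pᵢ log₂ pᵢ.
−0.213·log₂(0.213) = 0.4752
−0.154·log₂(0.154) = 0.4156
−0.109·log₂(0.109) = 0.3485
−0.058·log₂(0.058) = 0.2383
−0.200·log₂(0.200) = 0.4644
−0.133·log₂(0.133) = 0.3871
−0.133·log₂(0.133) = 0.3871
Sum ≈ 2.7162 → 2.7162 bits.

2.7162 bits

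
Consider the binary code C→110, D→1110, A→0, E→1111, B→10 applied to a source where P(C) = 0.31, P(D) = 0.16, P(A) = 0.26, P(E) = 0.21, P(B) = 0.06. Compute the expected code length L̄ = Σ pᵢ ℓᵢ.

L̄ = Σ pᵢ·ℓᵢ = 0.31·3 + 0.16·4 + 0.26·1 + 0.21·4 + 0.06·2 = 2.79 bits/symbol.

2.79 bits/symbol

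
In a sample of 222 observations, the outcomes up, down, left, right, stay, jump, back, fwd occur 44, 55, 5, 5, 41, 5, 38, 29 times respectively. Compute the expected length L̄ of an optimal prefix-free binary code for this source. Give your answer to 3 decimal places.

Probabilities are the counts divided by 222.
Repeatedly combine the two least-probable nodes; the expected code length is the sum of the merged weights.
merge 5/222 + 5/222 → 5/111
merge 5/222 + 5/111 → 5/74
merge 5/74 + 29/222 → 22/111
merge 19/111 + 41/222 → 79/222
merge 22/111 + 22/111 → 44/111
merge 55/222 + 79/222 → 67/111
merge 44/111 + 67/111 → 1
L = 5/111 + 5/74 + 22/111 + 79/222 + 44/111 + 67/111 + 1 = 8/3 ≈ 2.667 bits/symbol.

2.667 bits/symbol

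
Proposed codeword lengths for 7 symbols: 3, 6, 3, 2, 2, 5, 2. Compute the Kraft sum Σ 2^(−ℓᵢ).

1.046875

With common denominator 2^6 = 64: Σ 2^(−ℓᵢ) = 8/64 + 1/64 + 8/64 + 16/64 + 16/64 + 2/64 + 16/64 = 67/64 = 1.046875.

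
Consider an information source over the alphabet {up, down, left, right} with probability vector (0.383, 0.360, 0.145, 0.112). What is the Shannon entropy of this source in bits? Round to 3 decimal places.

H = −Σ pᵢ log₂ pᵢ.
−0.383·log₂(0.383) = 0.5303
−0.360·log₂(0.360) = 0.5306
−0.145·log₂(0.145) = 0.4040
−0.112·log₂(0.112) = 0.3537
Sum ≈ 1.8186 → 1.819 bits.

1.819 bits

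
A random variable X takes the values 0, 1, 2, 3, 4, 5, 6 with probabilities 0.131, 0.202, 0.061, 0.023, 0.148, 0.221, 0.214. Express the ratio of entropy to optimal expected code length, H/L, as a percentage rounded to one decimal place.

Entropy H = −Σ p log₂ p ≈ 2.5868 bits.
Huffman merges: 23/1000+61/1000→21/250; 21/250+131/1000→43/200; 37/250+101/500→7/20; 107/500+43/200→429/1000; 221/1000+7/20→571/1000; 429/1000+571/1000→1. L = 2649/1000 ≈ 2.6490.
Efficiency = H/L = 2.5868/2.6490 = 97.7%.

97.7%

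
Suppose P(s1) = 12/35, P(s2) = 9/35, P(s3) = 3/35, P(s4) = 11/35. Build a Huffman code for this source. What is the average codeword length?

2 bits/symbol

Repeatedly combine the two least-probable nodes; the expected code length is the sum of the merged weights.
merge 3/35 + 9/35 → 12/35
merge 11/35 + 12/35 → 23/35
merge 12/35 + 23/35 → 1
L = 12/35 + 23/35 + 1 = 2 bits/symbol.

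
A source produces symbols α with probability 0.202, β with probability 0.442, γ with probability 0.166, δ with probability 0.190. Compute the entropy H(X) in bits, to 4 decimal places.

H = −Σ pᵢ log₂ pᵢ.
−0.202·log₂(0.202) = 0.4661
−0.442·log₂(0.442) = 0.5206
−0.166·log₂(0.166) = 0.4301
−0.190·log₂(0.190) = 0.4552
Sum ≈ 1.8720 → 1.8720 bits.

1.8720 bits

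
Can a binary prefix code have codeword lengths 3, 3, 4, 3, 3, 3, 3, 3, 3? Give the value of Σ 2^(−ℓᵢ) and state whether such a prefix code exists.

1.0625; no

With common denominator 2^4 = 16: Σ 2^(−ℓᵢ) = 2/16 + 2/16 + 1/16 + 2/16 + 2/16 + 2/16 + 2/16 + 2/16 + 2/16 = 17/16 = 1.0625.
Kraft's inequality requires Σ ≤ 1; here Σ = 1.0625 > 1, so no such prefix code exists.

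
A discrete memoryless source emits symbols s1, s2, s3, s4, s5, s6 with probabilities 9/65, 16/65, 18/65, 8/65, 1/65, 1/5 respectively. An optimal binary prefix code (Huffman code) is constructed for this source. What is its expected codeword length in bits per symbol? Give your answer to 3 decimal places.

2.415 bits/symbol

Repeatedly combine the two least-probable nodes; the expected code length is the sum of the merged weights.
merge 1/65 + 8/65 → 9/65
merge 9/65 + 9/65 → 18/65
merge 1/5 + 16/65 → 29/65
merge 18/65 + 18/65 → 36/65
merge 29/65 + 36/65 → 1
L = 9/65 + 18/65 + 29/65 + 36/65 + 1 = 157/65 ≈ 2.415 bits/symbol.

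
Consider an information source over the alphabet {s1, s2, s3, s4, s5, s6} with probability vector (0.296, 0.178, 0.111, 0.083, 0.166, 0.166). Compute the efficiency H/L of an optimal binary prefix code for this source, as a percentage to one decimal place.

97.9%

Entropy H = −Σ p log₂ p ≈ 2.4733 bits.
Huffman merges: 83/1000+111/1000→97/500; 83/500+83/500→83/250; 89/500+97/500→93/250; 37/125+83/250→157/250; 93/250+157/250→1. L = 1263/500 ≈ 2.5260.
Efficiency = H/L = 2.4733/2.5260 = 97.9%.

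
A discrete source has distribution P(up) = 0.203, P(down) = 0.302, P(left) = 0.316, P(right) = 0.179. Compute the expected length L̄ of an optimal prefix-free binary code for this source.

2 bits/symbol

Repeatedly combine the two least-probable nodes; the expected code length is the sum of the merged weights.
merge 179/1000 + 203/1000 → 191/500
merge 151/500 + 79/250 → 309/500
merge 191/500 + 309/500 → 1
L = 191/500 + 309/500 + 1 = 2 bits/symbol.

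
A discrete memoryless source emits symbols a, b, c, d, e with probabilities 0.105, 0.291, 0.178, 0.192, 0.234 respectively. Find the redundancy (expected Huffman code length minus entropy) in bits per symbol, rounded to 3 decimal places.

0.033 bits

Entropy H = −Σ p log₂ p ≈ 2.2503 bits.
Huffman merges: 21/200+89/500→283/1000; 24/125+117/500→213/500; 283/1000+291/1000→287/500; 213/500+287/500→1. L = 2283/1000 ≈ 2.2830.
L − H = 2.2830 − 2.2503 = 0.033 bits.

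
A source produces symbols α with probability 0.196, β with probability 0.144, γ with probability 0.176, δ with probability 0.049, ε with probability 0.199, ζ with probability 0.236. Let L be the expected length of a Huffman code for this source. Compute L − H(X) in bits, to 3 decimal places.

Entropy H = −Σ p log₂ p ≈ 2.4729 bits.
Huffman merges: 49/1000+18/125→193/1000; 22/125+193/1000→369/1000; 49/250+199/1000→79/200; 59/250+369/1000→121/200; 79/200+121/200→1. L = 1281/500 ≈ 2.5620.
L − H = 2.5620 − 2.4729 = 0.089 bits.

0.089 bits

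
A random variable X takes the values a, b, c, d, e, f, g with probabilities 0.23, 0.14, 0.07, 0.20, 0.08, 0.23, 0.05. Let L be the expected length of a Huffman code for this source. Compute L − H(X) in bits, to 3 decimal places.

0.047 bits

Entropy H = −Σ p log₂ p ≈ 2.6130 bits.
Huffman merges: 1/20+7/100→3/25; 2/25+3/25→1/5; 7/50+1/5→17/50; 1/5+23/100→43/100; 23/100+17/50→57/100; 43/100+57/100→1. L = 133/50 ≈ 2.6600.
L − H = 2.6600 − 2.6130 = 0.047 bits.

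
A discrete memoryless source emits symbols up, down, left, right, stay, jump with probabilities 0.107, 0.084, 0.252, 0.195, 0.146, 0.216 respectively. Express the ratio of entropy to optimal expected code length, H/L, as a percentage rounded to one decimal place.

98.5%

Entropy H = −Σ p log₂ p ≈ 2.4890 bits.
Huffman merges: 21/250+107/1000→191/1000; 73/500+191/1000→337/1000; 39/200+27/125→411/1000; 63/250+337/1000→589/1000; 411/1000+589/1000→1. L = 316/125 ≈ 2.5280.
Efficiency = H/L = 2.4890/2.5280 = 98.5%.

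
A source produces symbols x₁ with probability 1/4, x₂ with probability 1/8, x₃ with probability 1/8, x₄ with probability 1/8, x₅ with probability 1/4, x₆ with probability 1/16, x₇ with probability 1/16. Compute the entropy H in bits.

Each probability is a power of 1/2, so log₂(1/p) is an integer.
H = Σ p·log₂(1/p) = 1/4·2 + 1/8·3 + 1/8·3 + 1/8·3 + 1/4·2 + 1/16·4 + 1/16·4 = 2.625 bits.

2.625 bits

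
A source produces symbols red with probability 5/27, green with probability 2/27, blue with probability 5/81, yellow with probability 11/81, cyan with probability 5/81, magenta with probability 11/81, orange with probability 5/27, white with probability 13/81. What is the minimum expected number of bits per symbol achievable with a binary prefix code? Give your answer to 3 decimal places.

2.938 bits/symbol

Repeatedly combine the two least-probable nodes; the expected code length is the sum of the merged weights.
merge 5/81 + 5/81 → 10/81
merge 2/27 + 10/81 → 16/81
merge 11/81 + 11/81 → 22/81
merge 13/81 + 5/27 → 28/81
merge 5/27 + 16/81 → 31/81
merge 22/81 + 28/81 → 50/81
merge 31/81 + 50/81 → 1
L = 10/81 + 16/81 + 22/81 + 28/81 + 31/81 + 50/81 + 1 = 238/81 ≈ 2.938 bits/symbol.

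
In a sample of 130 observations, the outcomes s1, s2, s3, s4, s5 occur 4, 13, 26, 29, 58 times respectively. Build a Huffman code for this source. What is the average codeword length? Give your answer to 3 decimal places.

Probabilities are the counts divided by 130.
Repeatedly combine the two least-probable nodes; the expected code length is the sum of the merged weights.
merge 2/65 + 1/10 → 17/130
merge 17/130 + 1/5 → 43/130
merge 29/130 + 43/130 → 36/65
merge 29/65 + 36/65 → 1
L = 17/130 + 43/130 + 36/65 + 1 = 131/65 ≈ 2.015 bits/symbol.

2.015 bits/symbol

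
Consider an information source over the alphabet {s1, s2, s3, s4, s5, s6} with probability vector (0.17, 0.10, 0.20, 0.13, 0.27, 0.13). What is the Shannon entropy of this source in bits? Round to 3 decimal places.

H = −Σ pᵢ log₂ pᵢ.
−0.17·log₂(0.17) = 0.4346
−0.10·log₂(0.10) = 0.3322
−0.20·log₂(0.20) = 0.4644
−0.13·log₂(0.13) = 0.3826
−0.27·log₂(0.27) = 0.5100
−0.13·log₂(0.13) = 0.3826
Sum ≈ 2.5065 → 2.506 bits.

2.506 bits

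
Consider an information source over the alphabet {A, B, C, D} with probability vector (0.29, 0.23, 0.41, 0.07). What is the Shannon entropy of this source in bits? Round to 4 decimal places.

1.8015 bits

H = −Σ pᵢ log₂ pᵢ.
−0.29·log₂(0.29) = 0.5179
−0.23·log₂(0.23) = 0.4877
−0.41·log₂(0.41) = 0.5274
−0.07·log₂(0.07) = 0.2686
Sum ≈ 1.8015 → 1.8015 bits.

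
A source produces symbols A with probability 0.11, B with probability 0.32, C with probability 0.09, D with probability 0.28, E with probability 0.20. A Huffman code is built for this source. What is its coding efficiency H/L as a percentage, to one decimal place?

Entropy H = −Σ p log₂ p ≈ 2.1676 bits.
Huffman merges: 9/100+11/100→1/5; 1/5+1/5→2/5; 7/25+8/25→3/5; 2/5+3/5→1. L = 11/5 ≈ 2.2000.
Efficiency = H/L = 2.1676/2.2000 = 98.5%.

98.5%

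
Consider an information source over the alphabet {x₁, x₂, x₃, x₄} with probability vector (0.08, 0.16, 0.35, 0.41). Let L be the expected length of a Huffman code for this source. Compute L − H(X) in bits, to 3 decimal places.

0.058 bits

Entropy H = −Σ p log₂ p ≈ 1.7720 bits.
Huffman merges: 2/25+4/25→6/25; 6/25+7/20→59/100; 41/100+59/100→1. L = 183/100 ≈ 1.8300.
L − H = 1.8300 − 1.7720 = 0.058 bits.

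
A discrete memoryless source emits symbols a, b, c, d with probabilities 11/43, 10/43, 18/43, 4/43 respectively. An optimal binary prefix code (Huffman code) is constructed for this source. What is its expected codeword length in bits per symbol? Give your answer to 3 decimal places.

1.907 bits/symbol

Repeatedly combine the two least-probable nodes; the expected code length is the sum of the merged weights.
merge 4/43 + 10/43 → 14/43
merge 11/43 + 14/43 → 25/43
merge 18/43 + 25/43 → 1
L = 14/43 + 25/43 + 1 = 82/43 ≈ 1.907 bits/symbol.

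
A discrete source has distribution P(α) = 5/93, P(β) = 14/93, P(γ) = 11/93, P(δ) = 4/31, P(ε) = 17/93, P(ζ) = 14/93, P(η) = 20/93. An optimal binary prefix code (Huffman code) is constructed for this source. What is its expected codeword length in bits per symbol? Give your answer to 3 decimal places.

2.774 bits/symbol

Repeatedly combine the two least-probable nodes; the expected code length is the sum of the merged weights.
merge 5/93 + 11/93 → 16/93
merge 4/31 + 14/93 → 26/93
merge 14/93 + 16/93 → 10/31
merge 17/93 + 20/93 → 37/93
merge 26/93 + 10/31 → 56/93
merge 37/93 + 56/93 → 1
L = 16/93 + 26/93 + 10/31 + 37/93 + 56/93 + 1 = 86/31 ≈ 2.774 bits/symbol.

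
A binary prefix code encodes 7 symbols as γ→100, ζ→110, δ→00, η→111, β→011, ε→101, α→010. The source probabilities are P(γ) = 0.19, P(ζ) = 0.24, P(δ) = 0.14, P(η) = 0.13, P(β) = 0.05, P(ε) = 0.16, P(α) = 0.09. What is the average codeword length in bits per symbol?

L̄ = Σ pᵢ·ℓᵢ = 0.19·3 + 0.24·3 + 0.14·2 + 0.13·3 + 0.05·3 + 0.16·3 + 0.09·3 = 2.86 bits/symbol.

2.86 bits/symbol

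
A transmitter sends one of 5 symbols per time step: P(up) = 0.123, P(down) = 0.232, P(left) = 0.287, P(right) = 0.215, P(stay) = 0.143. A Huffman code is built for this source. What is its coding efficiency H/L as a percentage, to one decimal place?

99.5%

Entropy H = −Σ p log₂ p ≈ 2.2558 bits.
Huffman merges: 123/1000+143/1000→133/500; 43/200+29/125→447/1000; 133/500+287/1000→553/1000; 447/1000+553/1000→1. L = 1133/500 ≈ 2.2660.
Efficiency = H/L = 2.2558/2.2660 = 99.5%.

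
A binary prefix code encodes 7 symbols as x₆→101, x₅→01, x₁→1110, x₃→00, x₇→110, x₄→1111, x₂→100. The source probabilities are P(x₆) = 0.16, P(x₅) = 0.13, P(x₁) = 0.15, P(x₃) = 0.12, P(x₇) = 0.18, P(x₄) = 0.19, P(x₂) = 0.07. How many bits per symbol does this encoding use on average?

L̄ = Σ pᵢ·ℓᵢ = 0.16·3 + 0.13·2 + 0.15·4 + 0.12·2 + 0.18·3 + 0.19·4 + 0.07·3 = 3.09 bits/symbol.

3.09 bits/symbol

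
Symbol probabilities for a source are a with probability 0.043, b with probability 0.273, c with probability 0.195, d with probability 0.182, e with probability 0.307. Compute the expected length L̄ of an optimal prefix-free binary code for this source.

2.225 bits/symbol

Repeatedly combine the two least-probable nodes; the expected code length is the sum of the merged weights.
merge 43/1000 + 91/500 → 9/40
merge 39/200 + 9/40 → 21/50
merge 273/1000 + 307/1000 → 29/50
merge 21/50 + 29/50 → 1
L = 9/40 + 21/50 + 29/50 + 1 = 89/40 = 2.225 bits/symbol.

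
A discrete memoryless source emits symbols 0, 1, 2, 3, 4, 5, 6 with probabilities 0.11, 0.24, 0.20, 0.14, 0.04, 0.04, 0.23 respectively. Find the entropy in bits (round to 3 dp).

H = −Σ pᵢ log₂ pᵢ.
−0.11·log₂(0.11) = 0.3503
−0.24·log₂(0.24) = 0.4941
−0.20·log₂(0.20) = 0.4644
−0.14·log₂(0.14) = 0.3971
−0.04·log₂(0.04) = 0.1858
−0.04·log₂(0.04) = 0.1858
−0.23·log₂(0.23) = 0.4877
Sum ≈ 2.5651 → 2.565 bits.

2.565 bits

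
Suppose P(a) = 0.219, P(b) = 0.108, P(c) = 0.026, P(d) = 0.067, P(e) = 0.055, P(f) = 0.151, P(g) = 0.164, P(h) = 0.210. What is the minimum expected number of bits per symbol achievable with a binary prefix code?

2.8 bits/symbol

Repeatedly combine the two least-probable nodes; the expected code length is the sum of the merged weights.
merge 13/500 + 11/200 → 81/1000
merge 67/1000 + 81/1000 → 37/250
merge 27/250 + 37/250 → 32/125
merge 151/1000 + 41/250 → 63/200
merge 21/100 + 219/1000 → 429/1000
merge 32/125 + 63/200 → 571/1000
merge 429/1000 + 571/1000 → 1
L = 81/1000 + 37/250 + 32/125 + 63/200 + 429/1000 + 571/1000 + 1 = 14/5 = 2.8 bits/symbol.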